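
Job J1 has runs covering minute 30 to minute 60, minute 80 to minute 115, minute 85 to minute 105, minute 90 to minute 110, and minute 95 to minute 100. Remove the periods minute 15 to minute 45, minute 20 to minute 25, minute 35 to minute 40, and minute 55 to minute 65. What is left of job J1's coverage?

minute 45 to minute 55, minute 80 to minute 115

A, merged: minute 30 to minute 60, minute 80 to minute 115.
B, merged: minute 15 to minute 45, minute 55 to minute 65.
minute 30 to minute 60 \ B = minute 45 to minute 55.
minute 80 to minute 115: nothing removed.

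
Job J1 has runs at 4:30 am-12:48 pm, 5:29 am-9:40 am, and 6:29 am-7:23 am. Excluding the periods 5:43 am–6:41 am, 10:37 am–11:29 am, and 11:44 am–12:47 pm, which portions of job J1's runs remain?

A, merged: 4:30 am-12:48 pm.
4:30 am-12:48 pm minus B → 4:30 am-5:43 am, 6:41 am-10:37 am, 11:29 am-11:44 am, 12:47 pm-12:48 pm.

4:30 am-5:43 am, 6:41 am-10:37 am, 11:29 am-11:44 am, 12:47 pm-12:48 pm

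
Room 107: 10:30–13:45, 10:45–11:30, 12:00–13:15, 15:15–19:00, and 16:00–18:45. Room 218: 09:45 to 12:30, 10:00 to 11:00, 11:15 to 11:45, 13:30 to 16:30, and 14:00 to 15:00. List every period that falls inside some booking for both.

A, merged: 10:30–13:45, 15:15–19:00.
B, merged: 09:45–12:30, 13:30–16:30.
10:30–13:45 ∩ B → 10:30–12:30, 13:30–13:45.
15:15–19:00 ∩ B → 15:15–16:30.

10:30–12:30, 13:30–13:45, 15:15–16:30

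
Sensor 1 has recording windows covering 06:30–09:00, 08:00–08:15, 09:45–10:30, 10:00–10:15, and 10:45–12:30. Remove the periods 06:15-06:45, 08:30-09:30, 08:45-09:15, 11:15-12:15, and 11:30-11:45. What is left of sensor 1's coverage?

06:45–08:30, 09:45–10:30, 10:45–11:15, 12:15–12:30

First set merges to 06:30–09:00, 09:45–10:30, 10:45–12:30.
Second set merges to 06:15–06:45, 08:30–09:30, 11:15–12:15.
06:30–09:00 minus B → 06:45–08:30.
09:45–10:30: no B overlap → unchanged.
10:45–12:30 minus B → 10:45–11:15, 12:15–12:30.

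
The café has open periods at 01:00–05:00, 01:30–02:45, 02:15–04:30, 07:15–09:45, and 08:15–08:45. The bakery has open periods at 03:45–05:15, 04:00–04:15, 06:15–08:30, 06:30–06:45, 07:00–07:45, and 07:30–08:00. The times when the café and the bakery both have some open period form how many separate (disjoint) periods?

Merge the first list: 01:00–05:00, 07:15–09:45.
Merge the second list: 03:45–05:15, 06:15–08:30.
A ∩ B = 03:45–05:00, 07:15–08:30.
That is 2 disjoint pieces.

2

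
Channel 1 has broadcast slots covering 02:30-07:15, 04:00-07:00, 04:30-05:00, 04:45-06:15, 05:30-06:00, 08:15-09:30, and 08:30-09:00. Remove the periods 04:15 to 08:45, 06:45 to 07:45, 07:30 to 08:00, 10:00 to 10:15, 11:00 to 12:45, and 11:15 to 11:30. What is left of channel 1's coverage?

02:30–04:15, 08:45–09:30

A, merged: 02:30–07:15, 08:15–09:30.
B, merged: 04:15–08:45, 10:00–10:15, 11:00–12:45.
02:30–07:15 minus B → 02:30–04:15.
08:15–09:30 minus B → 08:45–09:30.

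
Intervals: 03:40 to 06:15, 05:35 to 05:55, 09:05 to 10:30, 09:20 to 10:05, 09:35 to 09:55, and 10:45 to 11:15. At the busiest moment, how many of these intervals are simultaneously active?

Sweep endpoints in order; track running count of active intervals.
Peak of 3 reached at 09:35.

3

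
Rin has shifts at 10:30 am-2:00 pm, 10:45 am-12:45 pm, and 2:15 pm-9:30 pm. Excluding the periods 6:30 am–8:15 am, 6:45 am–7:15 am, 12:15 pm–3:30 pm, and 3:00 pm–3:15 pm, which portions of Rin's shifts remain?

10:30 am–12:15 pm, 3:30 pm–9:30 pm

Merge the first list: 10:30 am–2:00 pm, 2:15 pm–9:30 pm.
Merge the second list: 6:30 am–8:15 am, 12:15 pm–3:30 pm.
10:30 am–2:00 pm minus B → 10:30 am–12:15 pm.
2:15 pm–9:30 pm minus B → 3:30 pm–9:30 pm.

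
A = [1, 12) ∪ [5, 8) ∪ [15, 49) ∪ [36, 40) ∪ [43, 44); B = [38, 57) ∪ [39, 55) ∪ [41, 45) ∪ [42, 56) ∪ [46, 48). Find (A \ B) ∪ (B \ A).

[1, 12) ∪ [15, 38) ∪ [49, 57)

First set merges to [1, 12), [15, 49).
Second set merges to [38, 57).
A but not B: [1, 12), [15, 38).
B but not A: [49, 57).
Combining gives A △ B.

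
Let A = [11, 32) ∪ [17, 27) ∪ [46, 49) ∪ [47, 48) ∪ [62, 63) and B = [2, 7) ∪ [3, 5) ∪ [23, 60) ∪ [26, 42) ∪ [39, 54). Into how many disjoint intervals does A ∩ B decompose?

2

A, merged: [11, 32), [46, 49), [62, 63).
B, merged: [2, 7), [23, 60).
A ∩ B = [23, 32), [46, 49).
That is 2 disjoint pieces.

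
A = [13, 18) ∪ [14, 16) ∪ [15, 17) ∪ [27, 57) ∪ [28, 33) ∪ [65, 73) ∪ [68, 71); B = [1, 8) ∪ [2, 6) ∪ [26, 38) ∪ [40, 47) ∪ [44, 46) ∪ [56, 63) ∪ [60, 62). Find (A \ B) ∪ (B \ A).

First set merges to [13, 18), [27, 57), [65, 73).
Second set merges to [1, 8), [26, 38), [40, 47), [56, 63).
A \ B = [13, 18), [38, 40), [47, 56), [65, 73).
B \ A = [1, 8), [26, 27), [57, 63).
Union of the two gives the symmetric difference.

[1, 8) ∪ [13, 18) ∪ [26, 27) ∪ [38, 40) ∪ [47, 56) ∪ [57, 63) ∪ [65, 73)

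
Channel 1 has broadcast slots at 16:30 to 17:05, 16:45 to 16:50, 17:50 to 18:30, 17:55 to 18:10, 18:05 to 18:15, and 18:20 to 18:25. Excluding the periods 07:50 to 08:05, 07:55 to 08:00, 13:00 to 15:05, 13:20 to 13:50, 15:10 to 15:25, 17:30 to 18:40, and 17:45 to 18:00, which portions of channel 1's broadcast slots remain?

16:30-17:05

A, merged: 16:30-17:05, 17:50-18:30.
B, merged: 07:50-08:05, 13:00-15:05, 15:10-15:25, 17:30-18:40.
16:30-17:05: no B overlap → unchanged.
17:50-18:30: fully covered by B → removed.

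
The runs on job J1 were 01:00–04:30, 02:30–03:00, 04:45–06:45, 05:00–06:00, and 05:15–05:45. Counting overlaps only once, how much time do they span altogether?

Merged: 01:00–04:30, 04:45–06:45.
Lengths: 3 h 30 min + 2 h = 5 h 30 min.

5 h 30 min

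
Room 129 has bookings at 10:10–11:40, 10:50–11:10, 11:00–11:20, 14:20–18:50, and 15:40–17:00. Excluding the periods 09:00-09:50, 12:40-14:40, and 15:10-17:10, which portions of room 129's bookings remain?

10:10–11:40, 14:40–15:10, 17:10–18:50

First set merges to 10:10–11:40, 14:20–18:50.
10:10–11:40: no B overlap → unchanged.
14:20–18:50 minus B → 14:40–15:10, 17:10–18:50.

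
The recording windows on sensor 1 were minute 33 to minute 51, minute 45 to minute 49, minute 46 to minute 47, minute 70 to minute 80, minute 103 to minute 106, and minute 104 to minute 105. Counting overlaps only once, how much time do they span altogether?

31 minutes

Merged: minute 33 to minute 51, minute 70 to minute 80, minute 103 to minute 106.
Lengths: 18 minutes + 10 minutes + 3 minutes = 31 minutes.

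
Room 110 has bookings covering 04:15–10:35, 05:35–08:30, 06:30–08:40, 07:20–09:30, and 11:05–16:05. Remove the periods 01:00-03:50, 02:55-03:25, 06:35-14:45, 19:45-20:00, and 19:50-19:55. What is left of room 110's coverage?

First set merges to 04:15–10:35, 11:05–16:05.
Second set merges to 01:00–03:50, 06:35–14:45, 19:45–20:00.
04:15–10:35 with B removed leaves 04:15–06:35.
11:05–16:05 with B removed leaves 14:45–16:05.

04:15–06:35, 14:45–16:05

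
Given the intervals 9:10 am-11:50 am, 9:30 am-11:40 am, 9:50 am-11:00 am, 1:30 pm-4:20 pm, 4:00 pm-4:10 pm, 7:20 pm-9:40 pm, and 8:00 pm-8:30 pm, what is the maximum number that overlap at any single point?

Walk the sorted start/end points keeping a running depth.
The depth first hits 3 at 9:50 am.

3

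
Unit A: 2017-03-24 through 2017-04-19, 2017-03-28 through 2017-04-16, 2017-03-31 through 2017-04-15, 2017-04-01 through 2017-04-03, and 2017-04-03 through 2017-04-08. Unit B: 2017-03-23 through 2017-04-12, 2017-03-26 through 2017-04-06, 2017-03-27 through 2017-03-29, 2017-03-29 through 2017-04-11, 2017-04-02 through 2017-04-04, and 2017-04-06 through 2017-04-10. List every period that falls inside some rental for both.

A, merged: 2017-03-24 through 2017-04-19.
B, merged: 2017-03-23 through 2017-04-12.
2017-03-24 through 2017-04-19 ∩ B → 2017-03-24 through 2017-04-12.

2017-03-24 through 2017-04-12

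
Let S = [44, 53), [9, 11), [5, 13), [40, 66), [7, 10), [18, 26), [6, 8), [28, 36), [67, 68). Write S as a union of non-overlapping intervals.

Sort by start: [5, 13), [6, 8), [7, 10), [9, 11), [18, 26), [28, 36), [40, 66), [44, 53), [67, 68).
[6, 8) overlaps/touches [5, 13) → extend to [5, 13).
[7, 10) overlaps/touches [5, 13) → extend to [5, 13).
[9, 11) overlaps/touches [5, 13) → extend to [5, 13).
[18, 26) is disjoint → start new block.
[28, 36) is disjoint → start new block.
[40, 66) is disjoint → start new block.
[44, 53) overlaps/touches [40, 66) → extend to [40, 66).
[67, 68) is disjoint → start new block.

[5, 13) ∪ [18, 26) ∪ [28, 36) ∪ [40, 66) ∪ [67, 68)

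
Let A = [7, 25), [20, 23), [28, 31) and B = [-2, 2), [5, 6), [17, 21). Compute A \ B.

Merge the first list: [7, 25), [28, 31).
[7, 25) minus B → [7, 17), [21, 25).
[28, 31): no B overlap → unchanged.

[7, 17) ∪ [21, 25) ∪ [28, 31)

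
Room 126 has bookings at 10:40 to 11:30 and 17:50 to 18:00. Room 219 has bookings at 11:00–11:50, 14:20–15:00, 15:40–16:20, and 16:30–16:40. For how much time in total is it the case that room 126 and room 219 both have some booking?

A ∩ B = 11:00–11:30.
Total: 30 min.

30 min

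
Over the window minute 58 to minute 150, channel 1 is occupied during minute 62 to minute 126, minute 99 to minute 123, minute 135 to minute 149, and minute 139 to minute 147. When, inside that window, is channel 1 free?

After merging, the occupied span is minute 62 to minute 126, minute 135 to minute 149.
Complement within minute 58 to minute 150: minute 58 to minute 62, minute 126 to minute 135, minute 149 to minute 150.

minute 58 to minute 62, minute 126 to minute 135, minute 149 to minute 150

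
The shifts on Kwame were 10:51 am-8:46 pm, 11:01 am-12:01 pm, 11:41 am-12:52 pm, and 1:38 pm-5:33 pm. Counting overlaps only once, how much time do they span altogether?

9 h 55 min

Merged: 10:51 am–8:46 pm.
Length: 9 h 55 min.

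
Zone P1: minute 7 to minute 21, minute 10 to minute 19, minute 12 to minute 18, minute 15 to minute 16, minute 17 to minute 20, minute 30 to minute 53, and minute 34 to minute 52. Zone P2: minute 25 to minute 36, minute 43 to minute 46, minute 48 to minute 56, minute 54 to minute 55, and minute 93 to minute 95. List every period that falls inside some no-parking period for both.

First set merges to minute 7 to minute 21, minute 30 to minute 53.
Second set merges to minute 25 to minute 36, minute 43 to minute 46, minute 48 to minute 56, minute 93 to minute 95.
minute 7 to minute 21: no overlap with the second set.
minute 30 to minute 53 meets the second set on minute 30 to minute 36, minute 43 to minute 46, minute 48 to minute 53.

minute 30 to minute 36, minute 43 to minute 46, minute 48 to minute 53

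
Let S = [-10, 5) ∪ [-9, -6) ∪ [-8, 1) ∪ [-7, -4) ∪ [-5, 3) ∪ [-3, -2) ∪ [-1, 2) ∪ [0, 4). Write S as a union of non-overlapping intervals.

[-9, -6) overlaps/touches [-10, 5) → extend to [-10, 5).
[-8, 1) overlaps/touches [-10, 5) → extend to [-10, 5).
[-7, -4) overlaps/touches [-10, 5) → extend to [-10, 5).
[-5, 3) overlaps/touches [-10, 5) → extend to [-10, 5).
[-3, -2) overlaps/touches [-10, 5) → extend to [-10, 5).
[-1, 2) overlaps/touches [-10, 5) → extend to [-10, 5).
[0, 4) overlaps/touches [-10, 5) → extend to [-10, 5).

[-10, 5)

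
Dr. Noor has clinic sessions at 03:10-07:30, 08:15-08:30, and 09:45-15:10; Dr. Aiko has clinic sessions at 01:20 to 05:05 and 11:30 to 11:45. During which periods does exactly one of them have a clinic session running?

01:20-03:10, 05:05-07:30, 08:15-08:30, 09:45-11:30, 11:45-15:10

A \ B = 05:05-07:30, 08:15-08:30, 09:45-11:30, 11:45-15:10.
B \ A = 01:20-03:10.
Union of the two gives the symmetric difference.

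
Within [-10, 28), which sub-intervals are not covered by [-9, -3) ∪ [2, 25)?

Covered (merged): [-9, -3), [2, 25).
Complement within [-10, 28): [-10, -9), [-3, 2), [25, 28).

[-10, -9) ∪ [-3, 2) ∪ [25, 28)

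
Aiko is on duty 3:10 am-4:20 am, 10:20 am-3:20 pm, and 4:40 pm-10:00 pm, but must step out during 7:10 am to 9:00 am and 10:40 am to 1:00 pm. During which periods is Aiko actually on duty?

3:10 am–4:20 am, 10:20 am–10:40 am, 1:00 pm–3:20 pm, 4:40 pm–10:00 pm

3:10 am–4:20 am is untouched.
10:20 am–3:20 pm with B removed leaves 10:20 am–10:40 am, 1:00 pm–3:20 pm.
4:40 pm–10:00 pm is untouched.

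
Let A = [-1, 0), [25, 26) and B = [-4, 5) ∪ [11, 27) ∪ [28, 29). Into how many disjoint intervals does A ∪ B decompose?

A ∪ B = [-4, 5), [11, 27), [28, 29).
That is 3 disjoint pieces.

3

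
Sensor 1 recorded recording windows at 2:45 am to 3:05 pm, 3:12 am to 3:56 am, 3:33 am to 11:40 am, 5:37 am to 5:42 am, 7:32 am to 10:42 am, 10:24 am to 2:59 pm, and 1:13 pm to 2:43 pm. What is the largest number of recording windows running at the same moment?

Walk the sorted start/end points keeping a running depth.
The depth first hits 4 at 10:24 am.

4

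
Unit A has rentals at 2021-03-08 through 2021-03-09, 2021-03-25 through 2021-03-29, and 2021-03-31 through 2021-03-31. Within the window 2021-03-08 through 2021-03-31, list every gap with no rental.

2021-03-10 through 2021-03-24, 2021-03-30 through 2021-03-30

The merged coverage is 2021-03-08 through 2021-03-09, 2021-03-25 through 2021-03-29, 2021-03-31 through 2021-03-31.
Uncovered inside 2021-03-08 through 2021-03-31: 2021-03-10 through 2021-03-24, 2021-03-30 through 2021-03-30.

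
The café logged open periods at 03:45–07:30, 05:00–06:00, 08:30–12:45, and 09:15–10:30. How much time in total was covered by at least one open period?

Merged: 03:45–07:30, 08:30–12:45.
Lengths: 3 h 45 min + 4 h 15 min = 8 h.

8 h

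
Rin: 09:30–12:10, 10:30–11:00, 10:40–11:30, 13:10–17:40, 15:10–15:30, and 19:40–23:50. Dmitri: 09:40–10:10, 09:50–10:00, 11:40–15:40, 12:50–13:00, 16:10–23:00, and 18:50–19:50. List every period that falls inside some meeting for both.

09:40–10:10, 11:40–12:10, 13:10–15:40, 16:10–17:40, 19:40–23:00

A, merged: 09:30–12:10, 13:10–17:40, 19:40–23:50.
B, merged: 09:40–10:10, 11:40–15:40, 16:10–23:00.
09:30–12:10 overlaps B on 09:40–10:10, 11:40–12:10.
13:10–17:40 overlaps B on 13:10–15:40, 16:10–17:40.
19:40–23:50 overlaps B on 19:40–23:00.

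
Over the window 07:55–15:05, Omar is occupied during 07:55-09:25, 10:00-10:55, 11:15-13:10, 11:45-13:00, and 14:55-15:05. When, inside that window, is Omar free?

09:25–10:00, 10:55–11:15, 13:10–14:55

The merged coverage is 07:55–09:25, 10:00–10:55, 11:15–13:10, 14:55–15:05.
Complement within 07:55–15:05: 09:25–10:00, 10:55–11:15, 13:10–14:55.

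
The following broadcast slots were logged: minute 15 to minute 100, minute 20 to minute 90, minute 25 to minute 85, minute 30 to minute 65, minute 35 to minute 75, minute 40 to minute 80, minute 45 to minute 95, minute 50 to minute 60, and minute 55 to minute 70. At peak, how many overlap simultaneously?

9

At minute 55, 9 of the intervals are simultaneously active.
No point has more.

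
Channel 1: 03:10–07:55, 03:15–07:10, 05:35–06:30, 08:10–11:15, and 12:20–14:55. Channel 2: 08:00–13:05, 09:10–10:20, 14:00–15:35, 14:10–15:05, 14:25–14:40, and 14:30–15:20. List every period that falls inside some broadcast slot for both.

First set merges to 03:10–07:55, 08:10–11:15, 12:20–14:55.
Second set merges to 08:00–13:05, 14:00–15:35.
03:10–07:55 meets no B interval.
08:10–11:15 ∩ B → 08:10–11:15.
12:20–14:55 ∩ B → 12:20–13:05, 14:00–14:55.

08:10–11:15, 12:20–13:05, 14:00–14:55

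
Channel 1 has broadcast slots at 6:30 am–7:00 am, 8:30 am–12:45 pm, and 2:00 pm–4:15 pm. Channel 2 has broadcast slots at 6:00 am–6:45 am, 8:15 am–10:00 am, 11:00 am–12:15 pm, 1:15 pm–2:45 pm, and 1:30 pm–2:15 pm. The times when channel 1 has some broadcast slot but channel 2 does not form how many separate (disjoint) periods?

Second set merges to 6:00 am–6:45 am, 8:15 am–10:00 am, 11:00 am–12:15 pm, 1:15 pm–2:45 pm.
A \ B = 6:45 am–7:00 am, 10:00 am–11:00 am, 12:15 pm–12:45 pm, 2:45 pm–4:15 pm.
That is 4 disjoint pieces.

4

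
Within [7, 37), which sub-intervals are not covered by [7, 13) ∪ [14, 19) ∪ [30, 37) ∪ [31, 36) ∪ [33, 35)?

[13, 14) ∪ [19, 30)

Covered (merged): [7, 13), [14, 19), [30, 37).
Complement within [7, 37): [13, 14), [19, 30).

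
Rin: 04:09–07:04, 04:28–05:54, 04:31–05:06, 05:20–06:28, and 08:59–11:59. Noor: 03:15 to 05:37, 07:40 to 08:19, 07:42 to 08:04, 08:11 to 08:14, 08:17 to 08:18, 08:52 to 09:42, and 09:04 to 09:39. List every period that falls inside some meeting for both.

04:09–05:37, 08:59–09:42

First set merges to 04:09–07:04, 08:59–11:59.
Second set merges to 03:15–05:37, 07:40–08:19, 08:52–09:42.
04:09–07:04 meets the second set on 04:09–05:37.
08:59–11:59 meets the second set on 08:59–09:42.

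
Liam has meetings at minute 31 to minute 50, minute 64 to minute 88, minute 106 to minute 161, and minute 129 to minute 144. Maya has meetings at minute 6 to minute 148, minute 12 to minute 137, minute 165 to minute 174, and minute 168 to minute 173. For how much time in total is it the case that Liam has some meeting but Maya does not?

13 minutes

Merge the first list: minute 31 to minute 50, minute 64 to minute 88, minute 106 to minute 161.
Merge the second list: minute 6 to minute 148, minute 165 to minute 174.
A \ B = minute 148 to minute 161.
Total: 13 minutes.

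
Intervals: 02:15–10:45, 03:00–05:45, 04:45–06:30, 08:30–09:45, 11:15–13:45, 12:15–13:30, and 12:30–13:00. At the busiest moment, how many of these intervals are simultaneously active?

Walk the sorted start/end points keeping a running depth.
The depth first hits 3 at 04:45.

3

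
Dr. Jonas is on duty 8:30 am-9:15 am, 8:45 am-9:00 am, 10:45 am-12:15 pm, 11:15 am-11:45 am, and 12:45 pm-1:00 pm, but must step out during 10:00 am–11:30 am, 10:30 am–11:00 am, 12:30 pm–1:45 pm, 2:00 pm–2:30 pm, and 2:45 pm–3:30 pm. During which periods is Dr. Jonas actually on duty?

8:30 am-9:15 am, 11:30 am-12:15 pm

A, merged: 8:30 am-9:15 am, 10:45 am-12:15 pm, 12:45 pm-1:00 pm.
B, merged: 10:00 am-11:30 am, 12:30 pm-1:45 pm, 2:00 pm-2:30 pm, 2:45 pm-3:30 pm.
8:30 am-9:15 am is untouched.
10:45 am-12:15 pm with B removed leaves 11:30 am-12:15 pm.
12:45 pm-1:00 pm lies entirely inside B → drops out.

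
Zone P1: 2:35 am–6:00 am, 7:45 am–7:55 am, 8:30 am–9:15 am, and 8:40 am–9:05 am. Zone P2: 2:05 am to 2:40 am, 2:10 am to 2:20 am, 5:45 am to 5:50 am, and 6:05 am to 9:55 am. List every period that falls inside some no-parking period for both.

2:35 am-2:40 am, 5:45 am-5:50 am, 7:45 am-7:55 am, 8:30 am-9:15 am

Merge the first list: 2:35 am-6:00 am, 7:45 am-7:55 am, 8:30 am-9:15 am.
Merge the second list: 2:05 am-2:40 am, 5:45 am-5:50 am, 6:05 am-9:55 am.
2:35 am-6:00 am ∩ B → 2:35 am-2:40 am, 5:45 am-5:50 am.
7:45 am-7:55 am ∩ B → 7:45 am-7:55 am.
8:30 am-9:15 am ∩ B → 8:30 am-9:15 am.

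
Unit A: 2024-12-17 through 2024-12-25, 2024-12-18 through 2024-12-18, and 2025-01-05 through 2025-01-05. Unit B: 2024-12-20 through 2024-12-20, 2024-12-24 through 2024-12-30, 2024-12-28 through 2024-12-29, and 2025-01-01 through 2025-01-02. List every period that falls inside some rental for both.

2024-12-20 through 2024-12-20, 2024-12-24 through 2024-12-25

A, merged: 2024-12-17 through 2024-12-25, 2025-01-05 through 2025-01-05.
B, merged: 2024-12-20 through 2024-12-20, 2024-12-24 through 2024-12-30, 2025-01-01 through 2025-01-02.
2024-12-17 through 2024-12-25 meets the second set on 2024-12-20 through 2024-12-20, 2024-12-24 through 2024-12-25.
2025-01-05 through 2025-01-05: no overlap with the second set.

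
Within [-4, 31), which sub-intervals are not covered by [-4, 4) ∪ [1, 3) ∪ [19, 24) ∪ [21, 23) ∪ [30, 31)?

[4, 19) ∪ [24, 30)

Covered (merged): [-4, 4), [19, 24), [30, 31).
Complement within [-4, 31): [4, 19), [24, 30).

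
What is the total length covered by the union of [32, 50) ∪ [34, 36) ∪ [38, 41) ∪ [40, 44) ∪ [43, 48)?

Merged: [32, 50).
Length: 18.

18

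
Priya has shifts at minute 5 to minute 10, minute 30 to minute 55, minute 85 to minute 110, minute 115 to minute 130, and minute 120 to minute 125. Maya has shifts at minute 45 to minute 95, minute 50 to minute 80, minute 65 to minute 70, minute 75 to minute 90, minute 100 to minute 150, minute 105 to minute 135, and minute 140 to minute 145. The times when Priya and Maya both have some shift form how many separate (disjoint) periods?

4

A, merged: minute 5 to minute 10, minute 30 to minute 55, minute 85 to minute 110, minute 115 to minute 130.
B, merged: minute 45 to minute 95, minute 100 to minute 150.
A ∩ B = minute 45 to minute 55, minute 85 to minute 95, minute 100 to minute 110, minute 115 to minute 130.
That is 4 disjoint pieces.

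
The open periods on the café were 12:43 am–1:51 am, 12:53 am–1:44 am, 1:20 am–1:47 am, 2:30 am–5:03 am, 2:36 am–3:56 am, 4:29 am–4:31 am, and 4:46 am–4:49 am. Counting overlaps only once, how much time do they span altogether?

Merged: 12:43 am-1:51 am, 2:30 am-5:03 am.
Lengths: 1 h 8 min + 2 h 33 min = 3 h 41 min.

3 h 41 min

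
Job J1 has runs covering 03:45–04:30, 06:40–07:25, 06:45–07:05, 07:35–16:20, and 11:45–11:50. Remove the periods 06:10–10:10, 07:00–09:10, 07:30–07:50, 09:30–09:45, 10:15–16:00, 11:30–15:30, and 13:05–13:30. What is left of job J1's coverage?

First set merges to 03:45–04:30, 06:40–07:25, 07:35–16:20.
Second set merges to 06:10–10:10, 10:15–16:00.
03:45–04:30: nothing removed.
06:40–07:25: entirely removed.
07:35–16:20 \ B = 10:10–10:15, 16:00–16:20.

03:45–04:30, 10:10–10:15, 16:00–16:20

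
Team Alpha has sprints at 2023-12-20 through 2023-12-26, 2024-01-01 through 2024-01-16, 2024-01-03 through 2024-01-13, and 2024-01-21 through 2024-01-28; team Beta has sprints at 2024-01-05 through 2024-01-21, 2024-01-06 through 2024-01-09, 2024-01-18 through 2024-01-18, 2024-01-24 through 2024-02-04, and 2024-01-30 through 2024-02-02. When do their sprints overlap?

2024-01-05 through 2024-01-16, 2024-01-21 through 2024-01-21, 2024-01-24 through 2024-01-28

A, merged: 2023-12-20 through 2023-12-26, 2024-01-01 through 2024-01-16, 2024-01-21 through 2024-01-28.
B, merged: 2024-01-05 through 2024-01-21, 2024-01-24 through 2024-02-04.
2023-12-20 through 2023-12-26 meets no B interval.
2024-01-01 through 2024-01-16 ∩ B → 2024-01-05 through 2024-01-16.
2024-01-21 through 2024-01-28 ∩ B → 2024-01-21 through 2024-01-21, 2024-01-24 through 2024-01-28.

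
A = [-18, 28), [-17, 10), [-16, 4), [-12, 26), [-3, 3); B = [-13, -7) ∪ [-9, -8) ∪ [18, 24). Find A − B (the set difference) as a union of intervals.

[-18, -13) ∪ [-7, 18) ∪ [24, 28)

Merge the first list: [-18, 28).
Merge the second list: [-13, -7), [18, 24).
[-18, 28) minus B → [-18, -13), [-7, 18), [24, 28).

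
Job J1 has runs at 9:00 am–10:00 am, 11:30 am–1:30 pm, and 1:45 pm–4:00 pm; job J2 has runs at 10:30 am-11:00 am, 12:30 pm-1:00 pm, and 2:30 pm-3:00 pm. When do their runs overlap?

12:30 pm-1:00 pm, 2:30 pm-3:00 pm

9:00 am-10:00 am meets no B interval.
11:30 am-1:30 pm ∩ B → 12:30 pm-1:00 pm.
1:45 pm-4:00 pm ∩ B → 2:30 pm-3:00 pm.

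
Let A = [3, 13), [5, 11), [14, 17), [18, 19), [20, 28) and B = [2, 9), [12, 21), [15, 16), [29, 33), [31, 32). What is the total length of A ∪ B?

A, merged: [3, 13), [14, 17), [18, 19), [20, 28).
B, merged: [2, 9), [12, 21), [29, 33).
A ∪ B = [2, 28), [29, 33).
Total: 26 + 4 = 30.

30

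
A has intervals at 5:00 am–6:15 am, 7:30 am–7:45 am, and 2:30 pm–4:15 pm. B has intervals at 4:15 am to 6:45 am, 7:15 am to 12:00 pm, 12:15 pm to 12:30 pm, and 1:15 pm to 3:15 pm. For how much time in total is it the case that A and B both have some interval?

A ∩ B = 5:00 am-6:15 am, 7:30 am-7:45 am, 2:30 pm-3:15 pm.
Total: 1 h 15 min + 15 min + 45 min = 2 h 15 min.

2 h 15 min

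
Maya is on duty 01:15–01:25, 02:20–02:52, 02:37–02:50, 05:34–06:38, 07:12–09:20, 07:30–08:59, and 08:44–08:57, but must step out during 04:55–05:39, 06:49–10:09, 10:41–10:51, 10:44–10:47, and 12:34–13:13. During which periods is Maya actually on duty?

A, merged: 01:15-01:25, 02:20-02:52, 05:34-06:38, 07:12-09:20.
B, merged: 04:55-05:39, 06:49-10:09, 10:41-10:51, 12:34-13:13.
01:15-01:25: nothing removed.
02:20-02:52: nothing removed.
05:34-06:38 \ B = 05:39-06:38.
07:12-09:20: entirely removed.

01:15-01:25, 02:20-02:52, 05:39-06:38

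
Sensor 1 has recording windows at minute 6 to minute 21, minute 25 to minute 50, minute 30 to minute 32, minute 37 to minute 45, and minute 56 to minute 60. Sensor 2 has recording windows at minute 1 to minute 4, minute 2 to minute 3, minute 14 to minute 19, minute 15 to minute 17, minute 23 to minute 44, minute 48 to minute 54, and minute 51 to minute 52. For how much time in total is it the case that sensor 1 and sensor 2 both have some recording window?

26 minutes

A, merged: minute 6 to minute 21, minute 25 to minute 50, minute 56 to minute 60.
B, merged: minute 1 to minute 4, minute 14 to minute 19, minute 23 to minute 44, minute 48 to minute 54.
A ∩ B = minute 14 to minute 19, minute 25 to minute 44, minute 48 to minute 50.
Total: 5 minutes + 19 minutes + 2 minutes = 26 minutes.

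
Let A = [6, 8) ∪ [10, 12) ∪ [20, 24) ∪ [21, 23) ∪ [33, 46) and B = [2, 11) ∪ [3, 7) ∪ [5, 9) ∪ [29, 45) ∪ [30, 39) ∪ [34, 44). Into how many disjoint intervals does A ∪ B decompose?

3

Merge the first list: [6, 8), [10, 12), [20, 24), [33, 46).
Merge the second list: [2, 11), [29, 45).
A ∪ B = [2, 12), [20, 24), [29, 46).
That is 3 disjoint pieces.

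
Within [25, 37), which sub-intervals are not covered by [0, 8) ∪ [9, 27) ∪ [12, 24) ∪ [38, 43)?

The merged coverage is [0, 8), [9, 27), [38, 43).
Gaps within [25, 37): [27, 37).

[27, 37)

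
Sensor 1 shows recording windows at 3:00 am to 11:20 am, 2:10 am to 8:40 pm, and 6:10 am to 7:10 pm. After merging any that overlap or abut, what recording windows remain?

Sort by start: 2:10 am-8:40 pm, 3:00 am-11:20 am, 6:10 am-7:10 pm.
3:00 am-11:20 am overlaps/touches 2:10 am-8:40 pm → extend to 2:10 am-8:40 pm.
6:10 am-7:10 pm overlaps/touches 2:10 am-8:40 pm → extend to 2:10 am-8:40 pm.

2:10 am-8:40 pm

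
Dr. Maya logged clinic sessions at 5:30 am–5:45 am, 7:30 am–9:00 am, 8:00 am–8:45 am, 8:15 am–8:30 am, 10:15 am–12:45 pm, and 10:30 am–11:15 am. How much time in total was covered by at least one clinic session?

4 h 15 min

Merged: 5:30 am–5:45 am, 7:30 am–9:00 am, 10:15 am–12:45 pm.
Lengths: 15 min + 1 h 30 min + 2 h 30 min = 4 h 15 min.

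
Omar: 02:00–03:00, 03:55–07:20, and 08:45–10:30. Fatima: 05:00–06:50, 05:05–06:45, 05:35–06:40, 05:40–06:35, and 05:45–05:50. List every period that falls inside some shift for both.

Second set merges to 05:00–06:50.
02:00–03:00 falls entirely outside B.
03:55–07:20 overlaps B on 05:00–06:50.
08:45–10:30 falls entirely outside B.

05:00–06:50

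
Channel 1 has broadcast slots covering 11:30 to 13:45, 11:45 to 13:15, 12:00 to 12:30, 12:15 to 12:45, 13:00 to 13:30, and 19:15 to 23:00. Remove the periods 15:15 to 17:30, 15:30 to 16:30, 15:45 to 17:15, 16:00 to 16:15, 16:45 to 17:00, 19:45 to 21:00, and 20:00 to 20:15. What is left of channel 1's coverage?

11:30–13:45, 19:15–19:45, 21:00–23:00

First set merges to 11:30–13:45, 19:15–23:00.
Second set merges to 15:15–17:30, 19:45–21:00.
11:30–13:45: nothing removed.
19:15–23:00 \ B = 19:15–19:45, 21:00–23:00.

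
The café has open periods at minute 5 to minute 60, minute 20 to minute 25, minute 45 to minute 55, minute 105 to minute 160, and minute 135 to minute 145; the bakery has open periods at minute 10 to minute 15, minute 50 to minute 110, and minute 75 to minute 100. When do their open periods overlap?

minute 10 to minute 15, minute 50 to minute 60, minute 105 to minute 110

A, merged: minute 5 to minute 60, minute 105 to minute 160.
B, merged: minute 10 to minute 15, minute 50 to minute 110.
minute 5 to minute 60 overlaps B on minute 10 to minute 15, minute 50 to minute 60.
minute 105 to minute 160 overlaps B on minute 105 to minute 110.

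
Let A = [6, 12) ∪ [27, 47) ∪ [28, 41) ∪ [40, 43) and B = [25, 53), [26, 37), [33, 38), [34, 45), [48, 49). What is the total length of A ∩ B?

Merge the first list: [6, 12), [27, 47).
Merge the second list: [25, 53).
A ∩ B = [27, 47).
Total: 20.

20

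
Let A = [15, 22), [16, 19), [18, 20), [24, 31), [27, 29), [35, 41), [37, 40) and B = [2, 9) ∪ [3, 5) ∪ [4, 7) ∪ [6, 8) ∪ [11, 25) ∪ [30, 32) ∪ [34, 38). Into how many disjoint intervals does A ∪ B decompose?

3

Merge the first list: [15, 22), [24, 31), [35, 41).
Merge the second list: [2, 9), [11, 25), [30, 32), [34, 38).
A ∪ B = [2, 9), [11, 32), [34, 41).
That is 3 disjoint pieces.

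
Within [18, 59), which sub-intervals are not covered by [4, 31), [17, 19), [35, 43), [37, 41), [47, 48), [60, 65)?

[31, 35) ∪ [43, 47) ∪ [48, 59)

After merging, the occupied span is [4, 31), [35, 43), [47, 48), [60, 65).
Uncovered inside [18, 59): [31, 35), [43, 47), [48, 59).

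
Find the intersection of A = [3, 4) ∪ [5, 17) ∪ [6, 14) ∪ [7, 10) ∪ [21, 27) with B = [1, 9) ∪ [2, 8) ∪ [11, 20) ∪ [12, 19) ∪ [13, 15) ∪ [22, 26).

First set merges to [3, 4), [5, 17), [21, 27).
Second set merges to [1, 9), [11, 20), [22, 26).
[3, 4) meets the second set on [3, 4).
[5, 17) meets the second set on [5, 9), [11, 17).
[21, 27) meets the second set on [22, 26).

[3, 4) ∪ [5, 9) ∪ [11, 17) ∪ [22, 26)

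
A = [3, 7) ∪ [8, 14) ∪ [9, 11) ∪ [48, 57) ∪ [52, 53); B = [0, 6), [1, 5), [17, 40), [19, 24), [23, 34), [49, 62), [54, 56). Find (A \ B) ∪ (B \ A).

[0, 3) ∪ [6, 7) ∪ [8, 14) ∪ [17, 40) ∪ [48, 49) ∪ [57, 62)

Merge the first list: [3, 7), [8, 14), [48, 57).
Merge the second list: [0, 6), [17, 40), [49, 62).
A but not B: [6, 7), [8, 14), [48, 49).
B but not A: [0, 3), [17, 40), [57, 62).
Combining gives A △ B.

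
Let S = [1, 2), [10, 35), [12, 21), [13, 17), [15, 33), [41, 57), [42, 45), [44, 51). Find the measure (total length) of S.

Merged: [1, 2), [10, 35), [41, 57).
Lengths: 1 + 25 + 16 = 42.

42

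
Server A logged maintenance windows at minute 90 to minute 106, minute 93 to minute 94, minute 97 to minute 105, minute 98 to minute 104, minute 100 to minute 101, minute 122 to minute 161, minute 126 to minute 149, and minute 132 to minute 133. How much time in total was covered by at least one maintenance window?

Merged: minute 90 to minute 106, minute 122 to minute 161.
Lengths: 16 minutes + 39 minutes = 55 minutes.

55 minutes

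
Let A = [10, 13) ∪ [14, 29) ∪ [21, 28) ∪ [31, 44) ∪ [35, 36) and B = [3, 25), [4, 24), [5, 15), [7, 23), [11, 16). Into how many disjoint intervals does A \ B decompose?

A, merged: [10, 13), [14, 29), [31, 44).
B, merged: [3, 25).
A \ B = [25, 29), [31, 44).
That is 2 disjoint pieces.

2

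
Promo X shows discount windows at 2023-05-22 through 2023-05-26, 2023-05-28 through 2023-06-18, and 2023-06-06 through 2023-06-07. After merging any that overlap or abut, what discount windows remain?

2023-05-22 through 2023-05-26, 2023-05-28 through 2023-06-18

2023-05-28 through 2023-06-18 is disjoint → start new block.
2023-06-06 through 2023-06-07 overlaps/touches 2023-05-28 through 2023-06-18 → extend to 2023-05-28 through 2023-06-18.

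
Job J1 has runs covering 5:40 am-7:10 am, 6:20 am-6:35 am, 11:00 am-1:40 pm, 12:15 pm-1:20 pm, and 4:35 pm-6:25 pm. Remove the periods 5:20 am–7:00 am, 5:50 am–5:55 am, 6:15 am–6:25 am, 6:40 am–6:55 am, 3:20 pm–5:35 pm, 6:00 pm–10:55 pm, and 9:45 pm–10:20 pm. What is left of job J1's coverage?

7:00 am–7:10 am, 11:00 am–1:40 pm, 5:35 pm–6:00 pm

First set merges to 5:40 am–7:10 am, 11:00 am–1:40 pm, 4:35 pm–6:25 pm.
Second set merges to 5:20 am–7:00 am, 3:20 pm–5:35 pm, 6:00 pm–10:55 pm.
5:40 am–7:10 am \ B = 7:00 am–7:10 am.
11:00 am–1:40 pm: nothing removed.
4:35 pm–6:25 pm \ B = 5:35 pm–6:00 pm.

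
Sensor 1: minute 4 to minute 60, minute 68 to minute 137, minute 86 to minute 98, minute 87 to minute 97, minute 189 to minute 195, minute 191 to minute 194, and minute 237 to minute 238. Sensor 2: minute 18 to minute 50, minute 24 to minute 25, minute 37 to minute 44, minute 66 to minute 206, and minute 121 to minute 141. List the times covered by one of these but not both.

Merge the first list: minute 4 to minute 60, minute 68 to minute 137, minute 189 to minute 195, minute 237 to minute 238.
Merge the second list: minute 18 to minute 50, minute 66 to minute 206.
Only in the first: minute 4 to minute 18, minute 50 to minute 60, minute 237 to minute 238.
Only in the second: minute 66 to minute 68, minute 137 to minute 189, minute 195 to minute 206.
Together these are the periods covered by exactly one.

minute 4 to minute 18, minute 50 to minute 60, minute 66 to minute 68, minute 137 to minute 189, minute 195 to minute 206, minute 237 to minute 238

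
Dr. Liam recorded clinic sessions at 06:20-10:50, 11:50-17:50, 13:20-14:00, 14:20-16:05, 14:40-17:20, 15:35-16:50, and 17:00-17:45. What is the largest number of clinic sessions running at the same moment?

Walk the sorted start/end points keeping a running depth.
The depth first hits 4 at 15:35.

4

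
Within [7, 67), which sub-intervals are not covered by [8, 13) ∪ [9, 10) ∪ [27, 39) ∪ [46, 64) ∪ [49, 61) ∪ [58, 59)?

The merged coverage is [8, 13), [27, 39), [46, 64).
Complement within [7, 67): [7, 8), [13, 27), [39, 46), [64, 67).

[7, 8) ∪ [13, 27) ∪ [39, 46) ∪ [64, 67)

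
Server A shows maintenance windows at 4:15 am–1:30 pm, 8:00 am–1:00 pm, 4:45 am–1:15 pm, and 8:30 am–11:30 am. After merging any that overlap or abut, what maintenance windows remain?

Sort by start: 4:15 am-1:30 pm, 4:45 am-1:15 pm, 8:00 am-1:00 pm, 8:30 am-11:30 am.
4:45 am-1:15 pm overlaps/touches 4:15 am-1:30 pm → extend to 4:15 am-1:30 pm.
8:00 am-1:00 pm overlaps/touches 4:15 am-1:30 pm → extend to 4:15 am-1:30 pm.
8:30 am-11:30 am overlaps/touches 4:15 am-1:30 pm → extend to 4:15 am-1:30 pm.

4:15 am-1:30 pm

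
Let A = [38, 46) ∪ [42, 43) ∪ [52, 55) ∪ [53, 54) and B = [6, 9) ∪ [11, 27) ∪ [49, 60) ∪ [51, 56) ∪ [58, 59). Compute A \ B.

[38, 46)

Merge the first list: [38, 46), [52, 55).
Merge the second list: [6, 9), [11, 27), [49, 60).
[38, 46) is untouched.
[52, 55) lies entirely inside B → drops out.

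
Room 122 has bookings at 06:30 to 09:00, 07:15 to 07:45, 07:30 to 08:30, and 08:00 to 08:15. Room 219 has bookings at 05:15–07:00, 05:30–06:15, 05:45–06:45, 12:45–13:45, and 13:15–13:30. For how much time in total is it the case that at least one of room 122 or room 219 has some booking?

4 h 45 min

A, merged: 06:30–09:00.
B, merged: 05:15–07:00, 12:45–13:45.
A ∪ B = 05:15–09:00, 12:45–13:45.
Total: 3 h 45 min + 1 h = 4 h 45 min.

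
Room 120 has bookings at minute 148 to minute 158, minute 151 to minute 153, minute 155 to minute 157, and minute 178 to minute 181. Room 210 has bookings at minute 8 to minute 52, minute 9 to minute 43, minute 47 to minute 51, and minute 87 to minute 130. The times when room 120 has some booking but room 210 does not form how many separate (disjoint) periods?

First set merges to minute 148 to minute 158, minute 178 to minute 181.
Second set merges to minute 8 to minute 52, minute 87 to minute 130.
A \ B = minute 148 to minute 158, minute 178 to minute 181.
That is 2 disjoint pieces.

2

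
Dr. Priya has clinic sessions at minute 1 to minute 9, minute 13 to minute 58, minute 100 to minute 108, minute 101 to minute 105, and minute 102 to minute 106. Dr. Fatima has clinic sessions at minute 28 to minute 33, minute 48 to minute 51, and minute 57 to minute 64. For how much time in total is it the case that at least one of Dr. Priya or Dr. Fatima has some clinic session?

67 minutes

A, merged: minute 1 to minute 9, minute 13 to minute 58, minute 100 to minute 108.
A ∪ B = minute 1 to minute 9, minute 13 to minute 64, minute 100 to minute 108.
Total: 8 minutes + 51 minutes + 8 minutes = 67 minutes.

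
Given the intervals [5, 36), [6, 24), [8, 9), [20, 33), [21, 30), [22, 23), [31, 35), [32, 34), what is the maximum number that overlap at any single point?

5

Sweep endpoints in order; track running count of active intervals.
Peak of 5 reached at 22.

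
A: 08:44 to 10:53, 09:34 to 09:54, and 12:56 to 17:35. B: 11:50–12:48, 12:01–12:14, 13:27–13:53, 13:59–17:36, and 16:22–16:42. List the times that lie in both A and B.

First set merges to 08:44-10:53, 12:56-17:35.
Second set merges to 11:50-12:48, 13:27-13:53, 13:59-17:36.
08:44-10:53 falls entirely outside B.
12:56-17:35 overlaps B on 13:27-13:53, 13:59-17:35.

13:27-13:53, 13:59-17:35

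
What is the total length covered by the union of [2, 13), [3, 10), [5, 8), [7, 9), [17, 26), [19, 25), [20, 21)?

Merged: [2, 13), [17, 26).
Lengths: 11 + 9 = 20.

20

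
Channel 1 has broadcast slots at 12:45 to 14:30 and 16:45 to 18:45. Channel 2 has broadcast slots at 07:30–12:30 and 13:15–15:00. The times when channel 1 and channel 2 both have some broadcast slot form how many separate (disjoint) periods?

A ∩ B = 13:15–14:30.
That is 1 disjoint piece.

1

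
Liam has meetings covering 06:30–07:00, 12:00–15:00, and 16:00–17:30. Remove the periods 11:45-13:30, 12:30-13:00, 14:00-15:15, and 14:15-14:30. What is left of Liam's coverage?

06:30–07:00, 13:30–14:00, 16:00–17:30

Second set merges to 11:45–13:30, 14:00–15:15.
06:30–07:00: no B overlap → unchanged.
12:00–15:00 minus B → 13:30–14:00.
16:00–17:30: no B overlap → unchanged.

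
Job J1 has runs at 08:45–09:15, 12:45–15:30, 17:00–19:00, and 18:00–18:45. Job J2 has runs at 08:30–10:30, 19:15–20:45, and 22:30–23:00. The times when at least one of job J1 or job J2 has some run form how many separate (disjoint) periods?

5

A, merged: 08:45–09:15, 12:45–15:30, 17:00–19:00.
A ∪ B = 08:30–10:30, 12:45–15:30, 17:00–19:00, 19:15–20:45, 22:30–23:00.
That is 5 disjoint pieces.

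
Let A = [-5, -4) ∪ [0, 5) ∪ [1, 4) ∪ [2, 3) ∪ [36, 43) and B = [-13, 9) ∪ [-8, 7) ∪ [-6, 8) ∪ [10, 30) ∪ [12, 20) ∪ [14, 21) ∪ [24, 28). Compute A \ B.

[36, 43)

A, merged: [-5, -4), [0, 5), [36, 43).
B, merged: [-13, 9), [10, 30).
[-5, -4): entirely removed.
[0, 5): entirely removed.
[36, 43): nothing removed.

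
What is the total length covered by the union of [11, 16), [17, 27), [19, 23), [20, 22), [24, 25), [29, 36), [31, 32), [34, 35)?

Merged: [11, 16), [17, 27), [29, 36).
Lengths: 5 + 10 + 7 = 22.

22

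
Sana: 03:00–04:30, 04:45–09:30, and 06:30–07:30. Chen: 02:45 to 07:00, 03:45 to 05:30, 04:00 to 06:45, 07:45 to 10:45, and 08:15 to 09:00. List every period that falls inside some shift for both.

03:00–04:30, 04:45–07:00, 07:45–09:30

First set merges to 03:00–04:30, 04:45–09:30.
Second set merges to 02:45–07:00, 07:45–10:45.
03:00–04:30 ∩ B → 03:00–04:30.
04:45–09:30 ∩ B → 04:45–07:00, 07:45–09:30.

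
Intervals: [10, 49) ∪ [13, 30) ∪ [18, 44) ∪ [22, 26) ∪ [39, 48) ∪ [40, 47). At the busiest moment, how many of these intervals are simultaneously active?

At 22, 4 of the intervals are simultaneously active.
No point has more.

4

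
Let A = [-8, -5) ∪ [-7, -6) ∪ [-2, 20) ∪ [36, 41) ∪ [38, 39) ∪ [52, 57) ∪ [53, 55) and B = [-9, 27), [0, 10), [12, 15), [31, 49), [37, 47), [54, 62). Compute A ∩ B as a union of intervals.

Merge the first list: [-8, -5), [-2, 20), [36, 41), [52, 57).
Merge the second list: [-9, 27), [31, 49), [54, 62).
[-8, -5) ∩ B → [-8, -5).
[-2, 20) ∩ B → [-2, 20).
[36, 41) ∩ B → [36, 41).
[52, 57) ∩ B → [54, 57).

[-8, -5) ∪ [-2, 20) ∪ [36, 41) ∪ [54, 57)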